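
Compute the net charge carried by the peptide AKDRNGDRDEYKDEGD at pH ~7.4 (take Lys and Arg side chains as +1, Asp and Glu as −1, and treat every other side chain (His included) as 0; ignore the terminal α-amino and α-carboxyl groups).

-3

Positive (K, R): K2, R4, R8, K12 → +4.
Negative (D, E): D3, D7, D9, E10, D13, E14, D16 → −7.
Net charge = (+4) + (−7) = −3.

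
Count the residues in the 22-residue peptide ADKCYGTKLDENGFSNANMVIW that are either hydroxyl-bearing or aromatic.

5

Hydroxyl-bearing: S, T, Y. Aromatic: F, W, Y.
Hydroxyl-bearing residues here: Y5, T7, S15 (3).
Aromatic residues here: Y5, F14, W22 (3).
Y is in both groups, so the 1 Y residue must not be double-counted.
Total = 3 + 3 − 1 = 5.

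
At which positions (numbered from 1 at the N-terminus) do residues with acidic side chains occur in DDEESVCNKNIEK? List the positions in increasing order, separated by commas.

1, 2, 3, 4, 12

Aspartate (D) and glutamate (E) have carboxylic-acid side chains and are the acidic amino acids.
Matching residues: D1, D2, E3, E4, E12.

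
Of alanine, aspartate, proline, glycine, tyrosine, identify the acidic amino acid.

Aspartate (D) and glutamate (E) have carboxylic-acid side chains and are the acidic amino acids.
Of the listed options, only aspartate belongs to this group.

aspartate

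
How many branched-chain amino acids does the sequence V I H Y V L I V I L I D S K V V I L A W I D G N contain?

Valine (V), leucine (L), and isoleucine (I) are the branched-chain amino acids.
Matching residues: V1, I2, V5, L6, I7, V8, I9, L10, I11, V15, V16, I17, L18, I21.

14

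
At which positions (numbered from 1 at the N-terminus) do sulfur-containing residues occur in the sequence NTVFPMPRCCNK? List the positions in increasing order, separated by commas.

Only Cys (C) and Met (M) have a sulfur atom in the side chain.
Matching residues: M6, C9, C10.

6, 9, 10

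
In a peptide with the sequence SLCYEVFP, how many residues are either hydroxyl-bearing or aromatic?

3

Hydroxyl-bearing: S, T, Y. Aromatic: F, W, Y.
Hydroxyl-bearing residues here: S1, Y4 (2).
Aromatic residues here: Y4, F7 (2).
Y is in both groups, so the 1 Y residue must not be double-counted.
Total = 2 + 2 − 1 = 3.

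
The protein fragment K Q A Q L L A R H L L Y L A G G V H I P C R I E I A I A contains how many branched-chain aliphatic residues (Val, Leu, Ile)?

Matching residues: L5, L6, L10, L11, L13, V17, I19, I23, I25, I27.

10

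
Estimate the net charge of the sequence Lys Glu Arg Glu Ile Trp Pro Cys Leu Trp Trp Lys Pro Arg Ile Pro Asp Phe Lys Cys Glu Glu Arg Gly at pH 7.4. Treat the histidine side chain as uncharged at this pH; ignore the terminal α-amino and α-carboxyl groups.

+1

At pH ~7.4 the Lys and Arg side chains are protonated (+1), the Asp and Glu side chains are deprotonated (−1), and with His taken as neutral all other side chains carry no charge.
Positive (K, R): Lys1, Arg3, Lys12, Arg14, Lys19, Arg23 → +6.
Negative (D, E): Glu2, Glu4, Asp17, Glu21, Glu22 → −5.
Net charge = (+6) + (−5) = +1.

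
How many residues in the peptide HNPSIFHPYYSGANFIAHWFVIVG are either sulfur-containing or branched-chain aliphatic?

5

Sulfur-containing: C, M. Branched-chain aliphatic: I, L, V.
Sulfur-containing residues here: none (0).
Branched-chain aliphatic residues here: I5, I16, V21, I22, V23 (5).
The two groups share no amino acid, so total = 0 + 5 = 5.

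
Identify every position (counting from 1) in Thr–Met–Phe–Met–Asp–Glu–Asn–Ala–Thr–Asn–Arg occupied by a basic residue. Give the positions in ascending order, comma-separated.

11

Matching residues: Arg11.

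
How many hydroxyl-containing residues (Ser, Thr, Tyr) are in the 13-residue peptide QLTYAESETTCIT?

6

Matching residues: T3, Y4, S7, T9, T10, T13.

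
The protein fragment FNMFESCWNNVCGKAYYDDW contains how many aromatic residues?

F, W, and Y each carry an aromatic ring on the side chain.
Matching residues: F1, F4, W8, Y16, Y17, W20.

6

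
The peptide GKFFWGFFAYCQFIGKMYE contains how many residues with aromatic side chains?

8

F, W, and Y each carry an aromatic ring on the side chain.
Matching residues: F3, F4, W5, F7, F8, Y10, F13, Y18.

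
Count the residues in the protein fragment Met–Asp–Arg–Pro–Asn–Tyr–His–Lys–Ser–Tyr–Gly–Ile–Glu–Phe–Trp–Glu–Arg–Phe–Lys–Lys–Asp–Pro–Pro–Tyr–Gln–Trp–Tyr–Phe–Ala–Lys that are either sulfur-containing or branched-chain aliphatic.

2

Sulfur-containing: C, M. Branched-chain aliphatic: I, L, V.
Sulfur-containing residues here: Met1 (1).
Branched-chain aliphatic residues here: Ile12 (1).
The two groups share no amino acid, so total = 1 + 1 = 2.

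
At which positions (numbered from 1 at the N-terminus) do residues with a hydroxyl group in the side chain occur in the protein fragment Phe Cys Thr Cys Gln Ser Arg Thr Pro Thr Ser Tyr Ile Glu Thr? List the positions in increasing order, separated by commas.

3, 6, 8, 10, 11, 12, 15

S, T, and Y are the three residues with a side-chain hydroxyl.
Matching residues: Thr3, Ser6, Thr8, Thr10, Ser11, Tyr12, Thr15.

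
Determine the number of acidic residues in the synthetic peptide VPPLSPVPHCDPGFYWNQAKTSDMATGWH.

Aspartate (D) and glutamate (E) have carboxylic-acid side chains and are the acidic amino acids.
Matching residues: D11, D23.

2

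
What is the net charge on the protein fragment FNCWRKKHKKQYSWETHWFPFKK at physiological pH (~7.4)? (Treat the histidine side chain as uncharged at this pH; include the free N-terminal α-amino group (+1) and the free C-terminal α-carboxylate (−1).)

+6

Near pH 7.4, K and R contribute +1 each, D and E contribute −1 each, and every other side chain (His included, as stated) is uncharged.
Positive (K, R): R5, K6, K7, K9, K10, K22, K23 → +7.
Negative (D, E): E15 → −1.
The N-terminus (+1) and C-terminus (−1) cancel.
Net charge = (+7) + (−1) = +6.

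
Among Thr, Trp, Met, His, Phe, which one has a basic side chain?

His

K, R, and H are the three residues with basic side chains (ε-amine, guanidinium, and imidazole respectively).
Of the listed options, only His belongs to this group.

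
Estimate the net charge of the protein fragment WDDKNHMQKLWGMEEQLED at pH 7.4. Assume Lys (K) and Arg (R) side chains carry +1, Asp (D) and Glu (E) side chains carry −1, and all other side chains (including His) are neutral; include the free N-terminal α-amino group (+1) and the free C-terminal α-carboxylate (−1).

Positive (K, R): K4, K9 → +2.
Negative (D, E): D2, D3, E14, E15, E18, D19 → −6.
The N-terminus (+1) and C-terminus (−1) cancel.
Net charge = (+2) + (−6) = −4.

-4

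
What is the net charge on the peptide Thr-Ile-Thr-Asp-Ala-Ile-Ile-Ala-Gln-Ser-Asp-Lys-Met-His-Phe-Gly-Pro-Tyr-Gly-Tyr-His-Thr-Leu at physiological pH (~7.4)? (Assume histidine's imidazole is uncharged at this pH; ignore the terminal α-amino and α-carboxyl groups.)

-1

The side chains ionized at physiological pH are Lys/Arg (+1) and Asp/Glu (−1); with His treated as neutral, nothing else contributes.
Positive (K, R): Lys12 → +1.
Negative (D, E): Asp4, Asp11 → −2.
Net charge = (+1) + (−2) = −1.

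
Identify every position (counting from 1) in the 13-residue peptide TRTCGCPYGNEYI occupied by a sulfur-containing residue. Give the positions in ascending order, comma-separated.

4, 6

Only Cys (C) and Met (M) have a sulfur atom in the side chain.
Matching residues: C4, C6.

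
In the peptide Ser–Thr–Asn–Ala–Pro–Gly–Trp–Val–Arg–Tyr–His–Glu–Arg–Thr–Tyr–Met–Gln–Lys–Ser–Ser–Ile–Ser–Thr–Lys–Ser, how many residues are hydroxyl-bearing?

10

The –OH-bearing residues are Ser, Thr (aliphatic alcohols), and Tyr (phenol).
Matching residues: Ser1, Thr2, Tyr10, Thr14, Tyr15, Ser19, Ser20, Ser22, Thr23, Ser25.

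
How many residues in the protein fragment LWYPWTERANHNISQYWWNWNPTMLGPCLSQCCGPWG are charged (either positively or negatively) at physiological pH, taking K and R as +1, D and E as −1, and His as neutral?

Charged side chains at pH ~7.4: K, R (positive); D, E (negative).
Matching residues: E7, R8.

2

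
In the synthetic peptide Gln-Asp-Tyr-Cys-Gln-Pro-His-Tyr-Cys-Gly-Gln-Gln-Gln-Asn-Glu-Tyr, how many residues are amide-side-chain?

Only N (asparagine) and Q (glutamine) carry a side-chain carboxamide.
Matching residues: Gln1, Gln5, Gln11, Gln12, Gln13, Asn14.

6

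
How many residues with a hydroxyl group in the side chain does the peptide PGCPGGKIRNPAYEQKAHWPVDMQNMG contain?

1

The –OH-bearing residues are Ser, Thr (aliphatic alcohols), and Tyr (phenol).
Matching residues: Y13.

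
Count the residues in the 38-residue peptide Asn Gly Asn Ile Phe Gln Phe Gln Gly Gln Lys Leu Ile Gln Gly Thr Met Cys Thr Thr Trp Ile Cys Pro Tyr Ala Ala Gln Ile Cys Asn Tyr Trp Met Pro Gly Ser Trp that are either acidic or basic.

Acidic: D, E. Basic: H, K, R.
Acidic residues here: none (0).
Basic residues here: Lys11 (1).
The two groups share no amino acid, so total = 0 + 1 = 1.

1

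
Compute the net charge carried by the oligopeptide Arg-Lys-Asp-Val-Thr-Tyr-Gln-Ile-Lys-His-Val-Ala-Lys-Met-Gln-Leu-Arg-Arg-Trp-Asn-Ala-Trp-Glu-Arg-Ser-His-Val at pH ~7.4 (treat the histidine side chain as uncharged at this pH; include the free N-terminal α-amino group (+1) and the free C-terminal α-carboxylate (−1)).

The side chains ionized at physiological pH are Lys/Arg (+1) and Asp/Glu (−1); with His treated as neutral, nothing else contributes.
Positive (K, R): Arg1, Lys2, Lys9, Lys13, Arg17, Arg18, Arg24 → +7.
Negative (D, E): Asp3, Glu23 → −2.
The N-terminus (+1) and C-terminus (−1) cancel.
Net charge = (+7) + (−2) = +5.

+5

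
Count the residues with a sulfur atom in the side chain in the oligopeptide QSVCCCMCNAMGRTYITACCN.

The sulfur-bearing residues are cysteine (–SH) and methionine (–S–CH₃).
Matching residues: C4, C5, C6, M7, C8, M11, C19, C20.

8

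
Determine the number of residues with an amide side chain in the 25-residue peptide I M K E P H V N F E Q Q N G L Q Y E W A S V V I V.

The amide-side-chain residues are Asn (N) and Gln (Q).
Matching residues: N8, Q11, Q12, N13, Q16.

5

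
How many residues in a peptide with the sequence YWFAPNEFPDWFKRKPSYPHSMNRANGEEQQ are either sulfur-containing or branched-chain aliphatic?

1

Sulfur-containing: C, M. Branched-chain aliphatic: I, L, V.
Sulfur-containing residues here: M22 (1).
Branched-chain aliphatic residues here: none (0).
The two groups share no amino acid, so total = 1 + 0 = 1.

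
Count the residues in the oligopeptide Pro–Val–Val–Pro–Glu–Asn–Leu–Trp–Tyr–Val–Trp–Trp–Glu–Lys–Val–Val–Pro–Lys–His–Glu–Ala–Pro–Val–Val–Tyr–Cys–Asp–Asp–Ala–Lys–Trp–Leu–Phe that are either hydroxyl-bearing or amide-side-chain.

Hydroxyl-bearing: S, T, Y. Amide-side-chain: N, Q.
Hydroxyl-bearing residues here: Tyr9, Tyr25 (2).
Amide-side-chain residues here: Asn6 (1).
The two groups share no amino acid, so total = 2 + 1 = 3.

3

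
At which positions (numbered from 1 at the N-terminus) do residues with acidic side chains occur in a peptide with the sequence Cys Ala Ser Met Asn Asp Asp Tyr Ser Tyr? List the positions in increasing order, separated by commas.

Only D (aspartate) and E (glutamate) carry a side-chain carboxylic acid.
Matching residues: Asp6, Asp7.

6, 7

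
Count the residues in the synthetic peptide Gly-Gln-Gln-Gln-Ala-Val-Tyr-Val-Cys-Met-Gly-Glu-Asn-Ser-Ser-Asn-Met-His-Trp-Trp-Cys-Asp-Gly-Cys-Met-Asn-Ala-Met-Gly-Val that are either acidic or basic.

Acidic: D, E. Basic: H, K, R.
Acidic residues here: Glu12, Asp22 (2).
Basic residues here: His18 (1).
The two groups share no amino acid, so total = 2 + 1 = 3.

3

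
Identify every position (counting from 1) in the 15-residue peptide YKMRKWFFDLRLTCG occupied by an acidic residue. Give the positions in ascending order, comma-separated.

The acidic residues are Asp (D) and Glu (E), whose side chains end in a carboxylate group.
Matching residues: D9.

9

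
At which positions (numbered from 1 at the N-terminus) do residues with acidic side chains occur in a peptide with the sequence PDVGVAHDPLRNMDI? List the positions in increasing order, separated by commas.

Only D (aspartate) and E (glutamate) carry a side-chain carboxylic acid.
Matching residues: D2, D8, D14.

2, 8, 14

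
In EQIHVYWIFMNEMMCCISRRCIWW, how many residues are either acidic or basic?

5

Acidic: D, E. Basic: H, K, R.
Acidic residues here: E1, E12 (2).
Basic residues here: H4, R19, R20 (3).
The two groups share no amino acid, so total = 2 + 3 = 5.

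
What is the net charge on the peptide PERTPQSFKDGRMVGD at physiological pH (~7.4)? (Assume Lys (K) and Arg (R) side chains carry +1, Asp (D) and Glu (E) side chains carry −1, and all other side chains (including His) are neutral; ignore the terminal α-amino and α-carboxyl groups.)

Positive (K, R): R3, K9, R12 → +3.
Negative (D, E): E2, D10, D16 → −3.
Net charge = (+3) + (−3) = 0.

0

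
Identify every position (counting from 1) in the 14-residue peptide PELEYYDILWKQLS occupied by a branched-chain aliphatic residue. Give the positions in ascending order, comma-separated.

3, 8, 9, 13

Matching residues: L3, I8, L9, L13.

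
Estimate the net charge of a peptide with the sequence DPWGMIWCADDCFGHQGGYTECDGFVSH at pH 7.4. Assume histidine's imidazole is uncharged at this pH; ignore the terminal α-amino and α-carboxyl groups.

-5

The side chains ionized at physiological pH are Lys/Arg (+1) and Asp/Glu (−1); with His treated as neutral, nothing else contributes.
Positive (K, R): none → +0.
Negative (D, E): D1, D10, D11, E21, D23 → −5.
Net charge = (+0) + (−5) = −5.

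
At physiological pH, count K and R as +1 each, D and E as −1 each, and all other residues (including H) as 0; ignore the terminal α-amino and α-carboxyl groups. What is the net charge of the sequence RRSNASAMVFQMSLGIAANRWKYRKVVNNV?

+6

Positive (K, R): R1, R2, R20, K22, R24, K25 → +6.
Negative (D, E): none → −0.
Net charge = (+6) + (−0) = +6.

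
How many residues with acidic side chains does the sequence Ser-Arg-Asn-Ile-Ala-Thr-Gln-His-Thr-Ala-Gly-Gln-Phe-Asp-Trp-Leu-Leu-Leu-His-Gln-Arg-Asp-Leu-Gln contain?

2

The acidic residues are Asp (D) and Glu (E), whose side chains end in a carboxylate group.
Matching residues: Asp14, Asp22.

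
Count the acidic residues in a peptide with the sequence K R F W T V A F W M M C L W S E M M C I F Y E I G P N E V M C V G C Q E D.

5

Aspartate (D) and glutamate (E) have carboxylic-acid side chains and are the acidic amino acids.
Matching residues: E16, E23, E28, E36, D37.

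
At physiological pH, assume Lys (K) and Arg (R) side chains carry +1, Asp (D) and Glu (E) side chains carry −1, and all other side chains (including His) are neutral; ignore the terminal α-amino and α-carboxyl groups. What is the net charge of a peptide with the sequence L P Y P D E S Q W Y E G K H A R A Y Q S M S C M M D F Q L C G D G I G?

Positive (K, R): K13, R16 → +2.
Negative (D, E): D5, E6, E11, D26, D32 → −5.
Net charge = (+2) + (−5) = −3.

-3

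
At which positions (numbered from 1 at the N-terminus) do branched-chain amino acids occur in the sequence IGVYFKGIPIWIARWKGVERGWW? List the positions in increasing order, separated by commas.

1, 3, 8, 10, 12, 18

The BCAAs are Val, Leu, and Ile — aliphatic side chains with a branch point.
Matching residues: I1, V3, I8, I10, I12, V18.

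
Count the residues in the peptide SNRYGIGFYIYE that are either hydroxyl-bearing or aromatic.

5

Hydroxyl-bearing: S, T, Y. Aromatic: F, W, Y.
Hydroxyl-bearing residues here: S1, Y4, Y9, Y11 (4).
Aromatic residues here: Y4, F8, Y9, Y11 (4).
Y is in both groups, so the 3 Y residues must not be double-counted.
Total = 4 + 4 − 3 = 5.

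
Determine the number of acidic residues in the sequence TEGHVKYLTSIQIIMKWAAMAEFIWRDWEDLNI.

Aspartate (D) and glutamate (E) have carboxylic-acid side chains and are the acidic amino acids.
Matching residues: E2, E22, D27, E29, D30.

5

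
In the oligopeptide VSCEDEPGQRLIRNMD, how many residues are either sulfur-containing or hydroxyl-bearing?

Sulfur-containing: C, M. Hydroxyl-bearing: S, T, Y.
Sulfur-containing residues here: C3, M15 (2).
Hydroxyl-bearing residues here: S2 (1).
The two groups share no amino acid, so total = 2 + 1 = 3.

3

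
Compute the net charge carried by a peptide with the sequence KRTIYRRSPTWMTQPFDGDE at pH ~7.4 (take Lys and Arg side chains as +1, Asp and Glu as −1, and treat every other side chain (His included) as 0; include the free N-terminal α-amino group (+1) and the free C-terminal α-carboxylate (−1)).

+1

Positive (K, R): K1, R2, R6, R7 → +4.
Negative (D, E): D17, D19, E20 → −3.
The N-terminus (+1) and C-terminus (−1) cancel.
Net charge = (+4) + (−3) = +1.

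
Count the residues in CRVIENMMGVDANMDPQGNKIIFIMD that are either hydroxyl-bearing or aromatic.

Hydroxyl-bearing: S, T, Y. Aromatic: F, W, Y.
Hydroxyl-bearing residues here: none (0).
Aromatic residues here: F23 (1).
(Y belongs to both groups, but none appear in this sequence.) Total = 0 + 1 = 1.

1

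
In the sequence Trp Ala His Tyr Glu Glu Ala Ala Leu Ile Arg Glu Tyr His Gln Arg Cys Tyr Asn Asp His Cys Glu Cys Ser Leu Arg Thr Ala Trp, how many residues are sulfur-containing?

3

Cysteine (C, thiol) and methionine (M, thioether) are the two sulfur-containing amino acids.
Matching residues: Cys17, Cys22, Cys24.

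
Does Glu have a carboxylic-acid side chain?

Yes

Only D (aspartate) and E (glutamate) carry a side-chain carboxylic acid.
Glutamate is in this group.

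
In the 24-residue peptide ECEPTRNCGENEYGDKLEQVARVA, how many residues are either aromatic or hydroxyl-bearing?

2

Aromatic: F, W, Y. Hydroxyl-bearing: S, T, Y.
Aromatic residues here: Y13 (1).
Hydroxyl-bearing residues here: T5, Y13 (2).
Y is in both groups, so the 1 Y residue must not be double-counted.
Total = 1 + 2 − 1 = 2.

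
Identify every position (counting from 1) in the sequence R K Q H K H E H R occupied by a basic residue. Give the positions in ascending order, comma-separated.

Lysine (K), arginine (R), and histidine (H) have basic, nitrogen-containing side chains.
Matching residues: R1, K2, H4, K5, H6, H8, R9.

1, 2, 4, 5, 6, 8, 9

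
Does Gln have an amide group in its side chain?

Asparagine (N) and glutamine (Q) have uncharged amide side chains.
Glutamine is in this group.

Yes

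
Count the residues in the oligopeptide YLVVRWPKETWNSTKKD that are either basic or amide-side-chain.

5

Basic: H, K, R. Amide-side-chain: N, Q.
Basic residues here: R5, K8, K15, K16 (4).
Amide-side-chain residues here: N12 (1).
The two groups share no amino acid, so total = 4 + 1 = 5.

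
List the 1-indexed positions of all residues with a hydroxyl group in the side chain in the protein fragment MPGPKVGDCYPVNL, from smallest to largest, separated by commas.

S, T, and Y are the three residues with a side-chain hydroxyl.
Matching residues: Y10.

10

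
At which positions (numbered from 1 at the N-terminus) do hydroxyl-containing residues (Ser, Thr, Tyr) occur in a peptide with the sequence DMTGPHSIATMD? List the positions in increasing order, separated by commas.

Matching residues: T3, S7, T10.

3, 7, 10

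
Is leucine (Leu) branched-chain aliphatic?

Yes

Valine (V), leucine (L), and isoleucine (I) are the branched-chain amino acids.
Leucine is in this group.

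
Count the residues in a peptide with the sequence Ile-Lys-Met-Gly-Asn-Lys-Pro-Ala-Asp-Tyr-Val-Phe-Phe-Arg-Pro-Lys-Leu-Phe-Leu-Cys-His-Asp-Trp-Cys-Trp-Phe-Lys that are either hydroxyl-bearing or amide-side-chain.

Hydroxyl-bearing: S, T, Y. Amide-side-chain: N, Q.
Hydroxyl-bearing residues here: Tyr10 (1).
Amide-side-chain residues here: Asn5 (1).
The two groups share no amino acid, so total = 1 + 1 = 2.

2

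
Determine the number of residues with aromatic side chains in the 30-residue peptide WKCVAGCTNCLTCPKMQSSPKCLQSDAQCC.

Phenylalanine (F), tryptophan (W), and tyrosine (Y) have aromatic ring side chains.
Matching residues: W1.

1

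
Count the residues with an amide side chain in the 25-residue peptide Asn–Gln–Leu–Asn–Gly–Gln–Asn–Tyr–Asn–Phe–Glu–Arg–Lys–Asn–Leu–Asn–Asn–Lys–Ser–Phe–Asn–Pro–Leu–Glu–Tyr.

Asparagine (N) and glutamine (Q) have uncharged amide side chains.
Matching residues: Asn1, Gln2, Asn4, Gln6, Asn7, Asn9, Asn14, Asn16, Asn17, Asn21.

10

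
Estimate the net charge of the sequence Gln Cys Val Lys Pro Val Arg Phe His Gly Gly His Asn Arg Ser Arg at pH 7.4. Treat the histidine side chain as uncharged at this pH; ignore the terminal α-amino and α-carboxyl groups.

Near pH 7.4, K and R contribute +1 each, D and E contribute −1 each, and every other side chain (His included, as stated) is uncharged.
Positive (K, R): Lys4, Arg7, Arg14, Arg16 → +4.
Negative (D, E): none → −0.
Net charge = (+4) + (−0) = +4.

+4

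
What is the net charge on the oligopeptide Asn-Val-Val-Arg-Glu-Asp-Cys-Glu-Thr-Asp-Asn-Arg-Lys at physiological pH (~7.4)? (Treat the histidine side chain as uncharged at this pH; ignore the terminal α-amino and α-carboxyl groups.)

The side chains ionized at physiological pH are Lys/Arg (+1) and Asp/Glu (−1); with His treated as neutral, nothing else contributes.
Positive (K, R): Arg4, Arg12, Lys13 → +3.
Negative (D, E): Glu5, Asp6, Glu8, Asp10 → −4.
Net charge = (+3) + (−4) = −1.

-1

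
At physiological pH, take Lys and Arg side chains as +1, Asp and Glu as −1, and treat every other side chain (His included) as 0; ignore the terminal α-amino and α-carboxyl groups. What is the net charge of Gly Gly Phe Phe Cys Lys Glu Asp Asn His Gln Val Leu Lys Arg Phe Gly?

Positive (K, R): Lys6, Lys14, Arg15 → +3.
Negative (D, E): Glu7, Asp8 → −2.
Net charge = (+3) + (−2) = +1.

+1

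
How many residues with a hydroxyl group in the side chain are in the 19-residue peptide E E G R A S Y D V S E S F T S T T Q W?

8

Serine (S), threonine (T), and tyrosine (Y) each carry a hydroxyl group on the side chain.
Matching residues: S6, Y7, S10, S12, T14, S15, T16, T17.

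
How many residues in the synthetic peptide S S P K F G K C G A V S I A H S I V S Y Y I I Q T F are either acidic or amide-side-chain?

1

Acidic: D, E. Amide-side-chain: N, Q.
Acidic residues here: none (0).
Amide-side-chain residues here: Q24 (1).
The two groups share no amino acid, so total = 0 + 1 = 1.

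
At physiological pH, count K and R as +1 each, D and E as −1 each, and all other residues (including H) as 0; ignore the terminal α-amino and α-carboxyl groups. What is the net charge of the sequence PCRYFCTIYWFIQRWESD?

Positive (K, R): R3, R14 → +2.
Negative (D, E): E16, D18 → −2.
Net charge = (+2) + (−2) = 0.

0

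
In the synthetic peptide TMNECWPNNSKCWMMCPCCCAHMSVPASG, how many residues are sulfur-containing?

Cysteine (C, thiol) and methionine (M, thioether) are the two sulfur-containing amino acids.
Matching residues: M2, C5, C12, M14, M15, C16, C18, C19, C20, M23.

10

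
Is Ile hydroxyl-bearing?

Serine (S), threonine (T), and tyrosine (Y) each carry a hydroxyl group on the side chain.
Isoleucine is not in this group.

No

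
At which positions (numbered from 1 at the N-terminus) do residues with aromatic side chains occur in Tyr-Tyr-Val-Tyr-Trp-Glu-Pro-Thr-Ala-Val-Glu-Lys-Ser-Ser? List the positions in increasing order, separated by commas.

The aromatic amino acids are Phe (F, benzyl), Trp (W, indole), and Tyr (Y, phenol).
Matching residues: Tyr1, Tyr2, Tyr4, Trp5.

1, 2, 4, 5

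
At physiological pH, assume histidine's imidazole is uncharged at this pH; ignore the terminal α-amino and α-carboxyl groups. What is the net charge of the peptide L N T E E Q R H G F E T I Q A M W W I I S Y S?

-2

The side chains ionized at physiological pH are Lys/Arg (+1) and Asp/Glu (−1); with His treated as neutral, nothing else contributes.
Positive (K, R): R7 → +1.
Negative (D, E): E4, E5, E11 → −3.
Net charge = (+1) + (−3) = −2.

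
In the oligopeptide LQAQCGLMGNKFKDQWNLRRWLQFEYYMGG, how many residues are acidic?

2

Aspartate (D) and glutamate (E) have carboxylic-acid side chains and are the acidic amino acids.
Matching residues: D14, E25.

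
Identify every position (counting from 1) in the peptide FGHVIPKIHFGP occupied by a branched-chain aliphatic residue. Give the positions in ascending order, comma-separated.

Valine (V), leucine (L), and isoleucine (I) are the branched-chain amino acids.
Matching residues: V4, I5, I8.

4, 5, 8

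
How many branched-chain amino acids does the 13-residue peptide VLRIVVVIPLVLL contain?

The BCAAs are Val, Leu, and Ile — aliphatic side chains with a branch point.
Matching residues: V1, L2, I4, V5, V6, V7, I8, L10, V11, L12, L13.

11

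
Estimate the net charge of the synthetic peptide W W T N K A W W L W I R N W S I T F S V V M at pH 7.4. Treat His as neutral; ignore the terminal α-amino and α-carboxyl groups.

+2

The side chains ionized at physiological pH are Lys/Arg (+1) and Asp/Glu (−1); with His treated as neutral, nothing else contributes.
Positive (K, R): K5, R12 → +2.
Negative (D, E): none → −0.
Net charge = (+2) + (−0) = +2.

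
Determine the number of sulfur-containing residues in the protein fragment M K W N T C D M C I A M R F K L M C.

7

The sulfur-bearing residues are cysteine (–SH) and methionine (–S–CH₃).
Matching residues: M1, C6, M8, C9, M12, M17, C18.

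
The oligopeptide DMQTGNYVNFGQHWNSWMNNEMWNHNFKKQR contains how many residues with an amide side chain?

The amide-side-chain residues are Asn (N) and Gln (Q).
Matching residues: Q3, N6, N9, Q12, N15, N19, N20, N24, N26, Q30.

10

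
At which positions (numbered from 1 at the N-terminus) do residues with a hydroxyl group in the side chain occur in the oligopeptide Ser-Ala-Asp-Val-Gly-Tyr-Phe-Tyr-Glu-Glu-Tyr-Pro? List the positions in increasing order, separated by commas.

1, 6, 8, 11

S, T, and Y are the three residues with a side-chain hydroxyl.
Matching residues: Ser1, Tyr6, Tyr8, Tyr11.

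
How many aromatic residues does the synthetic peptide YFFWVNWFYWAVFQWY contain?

The aromatic amino acids are Phe (F, benzyl), Trp (W, indole), and Tyr (Y, phenol).
Matching residues: Y1, F2, F3, W4, W7, F8, Y9, W10, F13, W15, Y16.

11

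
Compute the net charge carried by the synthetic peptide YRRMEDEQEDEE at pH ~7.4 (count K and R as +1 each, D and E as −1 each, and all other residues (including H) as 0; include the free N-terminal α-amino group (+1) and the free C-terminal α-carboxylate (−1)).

Positive (K, R): R2, R3 → +2.
Negative (D, E): E5, D6, E7, E9, D10, E11, E12 → −7.
The N-terminus (+1) and C-terminus (−1) cancel.
Net charge = (+2) + (−7) = −5.

-5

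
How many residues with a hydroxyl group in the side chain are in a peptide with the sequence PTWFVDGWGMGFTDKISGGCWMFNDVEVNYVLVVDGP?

Serine (S), threonine (T), and tyrosine (Y) each carry a hydroxyl group on the side chain.
Matching residues: T2, T13, S17, Y30.

4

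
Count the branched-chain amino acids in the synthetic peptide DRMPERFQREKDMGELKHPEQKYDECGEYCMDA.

V, L, and I make up the branched-chain aliphatic group.
Matching residues: L16.

1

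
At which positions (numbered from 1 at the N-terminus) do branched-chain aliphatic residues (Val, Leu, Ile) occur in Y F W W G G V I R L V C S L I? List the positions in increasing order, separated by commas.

7, 8, 10, 11, 14, 15

Matching residues: V7, I8, L10, V11, L14, I15.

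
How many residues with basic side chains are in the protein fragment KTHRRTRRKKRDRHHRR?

14

Lysine (K), arginine (R), and histidine (H) have basic, nitrogen-containing side chains.
Matching residues: K1, H3, R4, R5, R7, R8, K9, K10, R11, R13, H14, H15, R16, R17.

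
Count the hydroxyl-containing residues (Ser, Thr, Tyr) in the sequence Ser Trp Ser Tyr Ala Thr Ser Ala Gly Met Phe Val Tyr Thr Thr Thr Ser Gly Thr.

11

Matching residues: Ser1, Ser3, Tyr4, Thr6, Ser7, Tyr13, Thr14, Thr15, Thr16, Ser17, Thr19.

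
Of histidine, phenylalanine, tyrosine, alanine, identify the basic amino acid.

histidine

The basic amino acids are Lys (K), Arg (R), and His (H).
Of the listed options, only histidine belongs to this group.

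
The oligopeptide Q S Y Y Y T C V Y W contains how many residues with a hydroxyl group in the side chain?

6

Serine (S), threonine (T), and tyrosine (Y) each carry a hydroxyl group on the side chain.
Matching residues: S2, Y3, Y4, Y5, T6, Y9.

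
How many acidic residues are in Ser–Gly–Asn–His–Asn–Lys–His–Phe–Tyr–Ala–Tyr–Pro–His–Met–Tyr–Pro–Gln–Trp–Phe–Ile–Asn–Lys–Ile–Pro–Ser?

0

The acidic residues are Asp (D) and Glu (E), whose side chains end in a carboxylate group.
None of the 25 residues belong to this group.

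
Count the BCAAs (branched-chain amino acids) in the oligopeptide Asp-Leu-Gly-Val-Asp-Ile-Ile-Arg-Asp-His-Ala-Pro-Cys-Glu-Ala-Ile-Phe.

The BCAAs are Val, Leu, and Ile — aliphatic side chains with a branch point.
Matching residues: Leu2, Val4, Ile6, Ile7, Ile16.

5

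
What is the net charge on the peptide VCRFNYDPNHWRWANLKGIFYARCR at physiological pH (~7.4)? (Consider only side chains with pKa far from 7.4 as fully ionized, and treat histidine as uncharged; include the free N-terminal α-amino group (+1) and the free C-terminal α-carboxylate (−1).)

+4

At pH ~7.4 the Lys and Arg side chains are protonated (+1), the Asp and Glu side chains are deprotonated (−1), and with His taken as neutral all other side chains carry no charge.
Positive (K, R): R3, R12, K17, R23, R25 → +5.
Negative (D, E): D7 → −1.
The N-terminus (+1) and C-terminus (−1) cancel.
Net charge = (+5) + (−1) = +4.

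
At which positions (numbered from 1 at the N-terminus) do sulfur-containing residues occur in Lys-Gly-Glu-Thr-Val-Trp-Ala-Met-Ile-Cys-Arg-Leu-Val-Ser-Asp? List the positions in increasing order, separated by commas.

8, 10

Cysteine (C, thiol) and methionine (M, thioether) are the two sulfur-containing amino acids.
Matching residues: Met8, Cys10.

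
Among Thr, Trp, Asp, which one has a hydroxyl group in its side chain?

Thr

Serine (S), threonine (T), and tyrosine (Y) each carry a hydroxyl group on the side chain.
Of the listed options, only Thr belongs to this group.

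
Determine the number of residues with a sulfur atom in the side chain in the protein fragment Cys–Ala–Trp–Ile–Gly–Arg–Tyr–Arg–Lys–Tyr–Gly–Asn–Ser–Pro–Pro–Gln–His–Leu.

The sulfur-bearing residues are cysteine (–SH) and methionine (–S–CH₃).
Matching residues: Cys1.

1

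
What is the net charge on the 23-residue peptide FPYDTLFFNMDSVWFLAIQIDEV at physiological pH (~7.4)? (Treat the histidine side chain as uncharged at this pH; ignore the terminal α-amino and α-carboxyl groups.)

-4

Near pH 7.4, K and R contribute +1 each, D and E contribute −1 each, and every other side chain (His included, as stated) is uncharged.
Positive (K, R): none → +0.
Negative (D, E): D4, D11, D21, E22 → −4.
Net charge = (+0) + (−4) = −4.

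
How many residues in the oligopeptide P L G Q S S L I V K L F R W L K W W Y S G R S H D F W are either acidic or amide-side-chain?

Acidic: D, E. Amide-side-chain: N, Q.
Acidic residues here: D25 (1).
Amide-side-chain residues here: Q4 (1).
The two groups share no amino acid, so total = 1 + 1 = 2.

2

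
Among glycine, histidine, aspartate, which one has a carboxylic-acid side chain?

aspartate

Only D (aspartate) and E (glutamate) carry a side-chain carboxylic acid.
Of the listed options, only aspartate belongs to this group.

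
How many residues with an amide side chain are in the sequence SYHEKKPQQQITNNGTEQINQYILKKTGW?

8

Only N (asparagine) and Q (glutamine) carry a side-chain carboxamide.
Matching residues: Q8, Q9, Q10, N13, N14, Q18, N20, Q21.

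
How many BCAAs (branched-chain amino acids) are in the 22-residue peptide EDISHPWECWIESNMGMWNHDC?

2

The BCAAs are Val, Leu, and Ile — aliphatic side chains with a branch point.
Matching residues: I3, I11.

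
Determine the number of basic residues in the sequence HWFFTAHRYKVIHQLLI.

The basic amino acids are Lys (K), Arg (R), and His (H).
Matching residues: H1, H7, R8, K10, H13.

5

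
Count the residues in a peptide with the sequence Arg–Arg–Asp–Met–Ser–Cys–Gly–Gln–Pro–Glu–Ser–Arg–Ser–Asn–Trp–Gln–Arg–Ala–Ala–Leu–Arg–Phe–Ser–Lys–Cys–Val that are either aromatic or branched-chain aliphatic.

4

Aromatic: F, W, Y. Branched-chain aliphatic: I, L, V.
Aromatic residues here: Trp15, Phe22 (2).
Branched-chain aliphatic residues here: Leu20, Val26 (2).
The two groups share no amino acid, so total = 2 + 2 = 4.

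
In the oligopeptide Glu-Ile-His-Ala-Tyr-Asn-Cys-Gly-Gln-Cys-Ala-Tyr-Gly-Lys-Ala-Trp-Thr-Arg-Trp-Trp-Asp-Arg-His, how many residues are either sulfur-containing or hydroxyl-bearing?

Sulfur-containing: C, M. Hydroxyl-bearing: S, T, Y.
Sulfur-containing residues here: Cys7, Cys10 (2).
Hydroxyl-bearing residues here: Tyr5, Tyr12, Thr17 (3).
The two groups share no amino acid, so total = 2 + 3 = 5.

5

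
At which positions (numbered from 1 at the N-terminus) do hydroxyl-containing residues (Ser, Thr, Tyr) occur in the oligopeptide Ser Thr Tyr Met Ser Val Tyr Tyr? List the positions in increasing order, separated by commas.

1, 2, 3, 5, 7, 8

Matching residues: Ser1, Thr2, Tyr3, Ser5, Tyr7, Tyr8.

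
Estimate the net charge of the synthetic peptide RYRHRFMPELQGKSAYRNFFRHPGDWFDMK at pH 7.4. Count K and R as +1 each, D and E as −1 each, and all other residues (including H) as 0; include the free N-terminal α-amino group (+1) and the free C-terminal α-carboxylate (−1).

Positive (K, R): R1, R3, R5, K13, R17, R21, K30 → +7.
Negative (D, E): E9, D25, D28 → −3.
The N-terminus (+1) and C-terminus (−1) cancel.
Net charge = (+7) + (−3) = +4.

+4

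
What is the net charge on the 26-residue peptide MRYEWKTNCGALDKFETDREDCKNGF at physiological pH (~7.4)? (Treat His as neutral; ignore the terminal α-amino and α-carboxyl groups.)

-1

Near pH 7.4, K and R contribute +1 each, D and E contribute −1 each, and every other side chain (His included, as stated) is uncharged.
Positive (K, R): R2, K6, K14, R19, K23 → +5.
Negative (D, E): E4, D13, E16, D18, E20, D21 → −6.
Net charge = (+5) + (−6) = −1.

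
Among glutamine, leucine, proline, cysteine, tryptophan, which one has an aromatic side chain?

tryptophan

F, W, and Y each carry an aromatic ring on the side chain.
Of the listed options, only tryptophan belongs to this group.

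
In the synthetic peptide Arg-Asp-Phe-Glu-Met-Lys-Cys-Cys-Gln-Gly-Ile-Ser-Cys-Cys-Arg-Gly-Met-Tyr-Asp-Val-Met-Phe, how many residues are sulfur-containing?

7

Cysteine (C, thiol) and methionine (M, thioether) are the two sulfur-containing amino acids.
Matching residues: Met5, Cys7, Cys8, Cys13, Cys14, Met17, Met21.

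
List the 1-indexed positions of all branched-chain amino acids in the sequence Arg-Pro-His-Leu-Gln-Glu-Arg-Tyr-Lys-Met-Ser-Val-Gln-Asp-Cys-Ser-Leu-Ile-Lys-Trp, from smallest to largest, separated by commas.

V, L, and I make up the branched-chain aliphatic group.
Matching residues: Leu4, Val12, Leu17, Ile18.

4, 12, 17, 18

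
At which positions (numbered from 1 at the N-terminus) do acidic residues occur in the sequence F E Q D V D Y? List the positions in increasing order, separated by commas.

2, 4, 6

Aspartate (D) and glutamate (E) have carboxylic-acid side chains and are the acidic amino acids.
Matching residues: E2, D4, D6.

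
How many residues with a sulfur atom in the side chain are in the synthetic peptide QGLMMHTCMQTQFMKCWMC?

8

Cysteine (C, thiol) and methionine (M, thioether) are the two sulfur-containing amino acids.
Matching residues: M4, M5, C8, M9, M14, C16, M18, C19.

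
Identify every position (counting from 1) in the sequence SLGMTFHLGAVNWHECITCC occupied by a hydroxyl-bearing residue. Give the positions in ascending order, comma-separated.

The –OH-bearing residues are Ser, Thr (aliphatic alcohols), and Tyr (phenol).
Matching residues: S1, T5, T18.

1, 5, 18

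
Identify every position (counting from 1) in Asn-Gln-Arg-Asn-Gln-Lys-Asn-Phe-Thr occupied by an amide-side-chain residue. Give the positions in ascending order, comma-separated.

1, 2, 4, 5, 7

Asparagine (N) and glutamine (Q) have uncharged amide side chains.
Matching residues: Asn1, Gln2, Asn4, Gln5, Asn7.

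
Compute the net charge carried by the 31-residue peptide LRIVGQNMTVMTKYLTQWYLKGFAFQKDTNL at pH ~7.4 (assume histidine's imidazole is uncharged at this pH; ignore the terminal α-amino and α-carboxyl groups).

At pH ~7.4 the Lys and Arg side chains are protonated (+1), the Asp and Glu side chains are deprotonated (−1), and with His taken as neutral all other side chains carry no charge.
Positive (K, R): R2, K13, K21, K27 → +4.
Negative (D, E): D28 → −1.
Net charge = (+4) + (−1) = +3.

+3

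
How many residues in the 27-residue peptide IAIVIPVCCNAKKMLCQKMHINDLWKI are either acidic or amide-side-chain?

Acidic: D, E. Amide-side-chain: N, Q.
Acidic residues here: D23 (1).
Amide-side-chain residues here: N10, Q17, N22 (3).
The two groups share no amino acid, so total = 1 + 3 = 4.

4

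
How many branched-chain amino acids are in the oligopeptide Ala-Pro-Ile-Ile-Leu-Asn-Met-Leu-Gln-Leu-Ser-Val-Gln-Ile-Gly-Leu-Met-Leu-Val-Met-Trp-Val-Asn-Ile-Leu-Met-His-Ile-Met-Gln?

The BCAAs are Val, Leu, and Ile — aliphatic side chains with a branch point.
Matching residues: Ile3, Ile4, Leu5, Leu8, Leu10, Val12, Ile14, Leu16, Leu18, Val19, Val22, Ile24, Leu25, Ile28.

14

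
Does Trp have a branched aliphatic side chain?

Valine (V), leucine (L), and isoleucine (I) are the branched-chain amino acids.
Tryptophan is not in this group.

No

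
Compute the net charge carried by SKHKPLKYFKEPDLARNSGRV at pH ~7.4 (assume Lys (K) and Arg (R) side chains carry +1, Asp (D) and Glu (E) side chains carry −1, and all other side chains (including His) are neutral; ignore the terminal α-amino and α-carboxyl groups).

Positive (K, R): K2, K4, K7, K10, R16, R20 → +6.
Negative (D, E): E11, D13 → −2.
Net charge = (+6) + (−2) = +4.

+4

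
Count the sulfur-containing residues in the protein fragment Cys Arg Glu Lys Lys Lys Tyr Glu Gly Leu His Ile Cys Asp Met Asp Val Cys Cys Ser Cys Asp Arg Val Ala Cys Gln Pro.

7

Only Cys (C) and Met (M) have a sulfur atom in the side chain.
Matching residues: Cys1, Cys13, Met15, Cys18, Cys19, Cys21, Cys26.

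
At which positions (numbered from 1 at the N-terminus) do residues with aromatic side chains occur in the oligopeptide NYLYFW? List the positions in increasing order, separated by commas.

2, 4, 5, 6

Phenylalanine (F), tryptophan (W), and tyrosine (Y) have aromatic ring side chains.
Matching residues: Y2, Y4, F5, W6.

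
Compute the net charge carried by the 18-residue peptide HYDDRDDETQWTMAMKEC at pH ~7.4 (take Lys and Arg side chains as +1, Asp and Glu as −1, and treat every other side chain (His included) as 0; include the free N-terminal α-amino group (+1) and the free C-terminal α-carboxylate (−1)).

Positive (K, R): R5, K16 → +2.
Negative (D, E): D3, D4, D6, D7, E8, E17 → −6.
The N-terminus (+1) and C-terminus (−1) cancel.
Net charge = (+2) + (−6) = −4.

-4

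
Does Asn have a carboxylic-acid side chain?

No

Only D (aspartate) and E (glutamate) carry a side-chain carboxylic acid.
Asparagine is not in this group.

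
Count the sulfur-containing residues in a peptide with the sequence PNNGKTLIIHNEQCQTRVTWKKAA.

1

Cysteine (C, thiol) and methionine (M, thioether) are the two sulfur-containing amino acids.
Matching residues: C14.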